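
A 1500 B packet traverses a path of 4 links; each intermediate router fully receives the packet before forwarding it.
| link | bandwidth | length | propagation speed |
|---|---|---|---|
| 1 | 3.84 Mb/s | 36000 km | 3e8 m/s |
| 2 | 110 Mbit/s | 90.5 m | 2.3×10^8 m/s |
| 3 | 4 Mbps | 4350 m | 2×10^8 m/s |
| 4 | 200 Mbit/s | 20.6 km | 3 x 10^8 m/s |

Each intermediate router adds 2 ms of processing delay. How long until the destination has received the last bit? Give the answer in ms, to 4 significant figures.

132.4 ms

L = 1500 × 8 = 12000 bits.
Transmission delays (L/R per hop): 3.125, 0.109091, 3, 0.06 ms; sum = 6.29409 ms.
Propagation delays (d/s per hop): 120, 0.000393478, 0.02175, 0.0686667 ms; sum = 120.091 ms.
Processing at 3 router(s): 3 × 2 ms = 6 ms.
End-to-end = 132.4 ms.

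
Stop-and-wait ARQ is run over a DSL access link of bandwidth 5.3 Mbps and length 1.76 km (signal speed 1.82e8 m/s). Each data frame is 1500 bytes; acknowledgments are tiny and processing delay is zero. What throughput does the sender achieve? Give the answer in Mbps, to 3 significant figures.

t_tx = L/R = 12000/5300000 = 0.00226415 s.
t_prop = 1760/182000000 = 9.67033e-06 s; RTT = 1.93407e-05 s.
Cycle = t_tx + RTT = 0.00228349 s.
Throughput = L / cycle = 12000 / 0.00228349 = 5.26 Mbps.

5.26 Mbps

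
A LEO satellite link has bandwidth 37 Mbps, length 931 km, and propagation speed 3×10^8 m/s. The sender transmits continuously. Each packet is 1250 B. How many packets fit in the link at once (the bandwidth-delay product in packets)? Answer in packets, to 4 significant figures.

11.48 packets

Propagation delay = 931000 / 300000000 = 0.00310333 s.
BDP = R × t_prop = 37000000 × 0.00310333 = 114823 bits.
In packets of 10000 bits: 11.48 packets.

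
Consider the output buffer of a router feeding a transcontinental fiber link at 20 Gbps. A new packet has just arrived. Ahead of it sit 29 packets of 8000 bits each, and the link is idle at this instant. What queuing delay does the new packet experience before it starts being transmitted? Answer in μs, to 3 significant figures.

Each queued packet: L/R = 8000/20000000000 = 0.4 μs.
29 queued → 11.6 μs.
Queuing delay = 11.6 μs.

11.6 μs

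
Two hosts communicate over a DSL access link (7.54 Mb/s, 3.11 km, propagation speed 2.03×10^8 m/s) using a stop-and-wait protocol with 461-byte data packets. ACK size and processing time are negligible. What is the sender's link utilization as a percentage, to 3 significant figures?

t_tx = L/R = 3688/7540000 = 0.000489125 s.
t_prop = 3110/2.03e+08 = 1.53202e-05 s; RTT = 3.06404e-05 s.
Cycle = t_tx + RTT = 0.000519765 s.
Utilization = t_tx / cycle = 0.000489125/0.000519765 = 94.1 %.

94.1 %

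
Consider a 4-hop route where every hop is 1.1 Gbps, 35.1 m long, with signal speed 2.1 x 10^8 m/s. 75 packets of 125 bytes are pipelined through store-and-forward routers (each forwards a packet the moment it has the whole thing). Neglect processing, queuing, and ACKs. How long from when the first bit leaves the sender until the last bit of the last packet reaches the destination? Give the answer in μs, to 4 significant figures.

Per-hop transmission t_tx = L/R = 1000/1100000000 = 0.909091 μs.
Per-hop propagation t_prop = 35.1/210000000 = 0.167143 μs.
Pipeline fill: first packet needs 4·t_tx to clear all hops; remaining 74 packets each add one t_tx.
Total = (4+75-1)·t_tx + 4·t_prop = 78·0.909091 + 4·0.167143 = 71.58 μs.

71.58 μs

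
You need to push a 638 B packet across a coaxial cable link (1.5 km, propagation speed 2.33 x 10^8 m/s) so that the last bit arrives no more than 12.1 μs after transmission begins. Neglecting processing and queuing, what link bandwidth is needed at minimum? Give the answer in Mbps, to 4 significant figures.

L = 5104 bits.
Propagation delay = 1500 / 233000000 = 6.43777 μs.
Transmission budget = 12.1 − 6.43777 = 5.66223 μs.
R ≥ L / t_tx = 5104 bits / 5.66223e-06 s = 901.4 Mbps.

901.4 Mbps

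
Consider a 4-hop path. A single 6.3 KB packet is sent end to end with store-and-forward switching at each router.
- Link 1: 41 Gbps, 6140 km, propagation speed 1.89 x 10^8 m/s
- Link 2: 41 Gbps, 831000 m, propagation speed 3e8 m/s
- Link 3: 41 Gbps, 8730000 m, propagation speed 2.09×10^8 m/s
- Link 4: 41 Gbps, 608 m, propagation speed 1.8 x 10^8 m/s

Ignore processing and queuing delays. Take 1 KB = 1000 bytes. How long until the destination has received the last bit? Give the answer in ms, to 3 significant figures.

77.0 ms

L = 50400 bits.
Transmission delay per hop = L/R = 50400/41000000000 = 0.00122927 ms; 4 hops → 0.00491707 ms.
Propagation delays (d/s per hop): 32.4868, 2.77, 41.7703, 0.00337778 ms; sum = 77.0305 ms.
End-to-end = 77.0 ms.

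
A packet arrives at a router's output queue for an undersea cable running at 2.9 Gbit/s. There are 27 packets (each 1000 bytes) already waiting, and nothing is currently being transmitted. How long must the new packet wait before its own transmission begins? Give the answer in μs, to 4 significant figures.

74.48 μs

Each queued packet: L/R = 8000/2900000000 = 2.75862 μs.
27 queued → 74.4828 μs.
Queuing delay = 74.48 μs.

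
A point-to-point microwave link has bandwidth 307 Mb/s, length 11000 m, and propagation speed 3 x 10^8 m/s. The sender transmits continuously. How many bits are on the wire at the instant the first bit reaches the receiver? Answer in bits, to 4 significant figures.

Propagation delay = 11000 / 300000000 = 3.66667e-05 s.
BDP = R × t_prop = 307000000 × 3.66667e-05 = 11256.7 bits.

11260 bits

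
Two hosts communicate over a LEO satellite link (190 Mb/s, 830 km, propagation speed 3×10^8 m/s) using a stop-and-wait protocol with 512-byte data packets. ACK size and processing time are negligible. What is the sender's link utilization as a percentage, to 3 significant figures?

t_tx = L/R = 4096/190000000 = 2.15579e-05 s.
t_prop = 830000/300000000 = 0.00276667 s; RTT = 0.00553333 s.
Cycle = t_tx + RTT = 0.00555489 s.
Utilization = t_tx / cycle = 2.15579e-05/0.00555489 = 0.388 %.

0.388 %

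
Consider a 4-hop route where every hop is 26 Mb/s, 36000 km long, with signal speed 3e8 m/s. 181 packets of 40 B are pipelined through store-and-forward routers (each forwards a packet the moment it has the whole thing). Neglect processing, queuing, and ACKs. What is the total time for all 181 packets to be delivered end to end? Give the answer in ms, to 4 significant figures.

Per-hop transmission t_tx = L/R = 320/26000000 = 0.0123077 ms.
Per-hop propagation t_prop = 36000000/300000000 = 120 ms.
Pipeline fill: first packet needs 4·t_tx to clear all hops; remaining 180 packets each add one t_tx.
Total = (4+181-1)·t_tx + 4·t_prop = 184·0.0123077 + 4·120 = 482.3 ms.

482.3 ms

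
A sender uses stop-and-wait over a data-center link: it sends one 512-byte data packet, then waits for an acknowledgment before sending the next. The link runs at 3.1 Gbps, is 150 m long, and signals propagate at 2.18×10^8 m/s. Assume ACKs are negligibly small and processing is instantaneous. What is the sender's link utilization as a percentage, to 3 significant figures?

49.0 %

t_tx = L/R = 4096/3100000000 = 1.32129e-06 s.
t_prop = 150/2.18e+08 = 6.88073e-07 s; RTT = 1.37615e-06 s.
Cycle = t_tx + RTT = 2.69744e-06 s.
Utilization = t_tx / cycle = 1.32129e-06/2.69744e-06 = 49.0 %.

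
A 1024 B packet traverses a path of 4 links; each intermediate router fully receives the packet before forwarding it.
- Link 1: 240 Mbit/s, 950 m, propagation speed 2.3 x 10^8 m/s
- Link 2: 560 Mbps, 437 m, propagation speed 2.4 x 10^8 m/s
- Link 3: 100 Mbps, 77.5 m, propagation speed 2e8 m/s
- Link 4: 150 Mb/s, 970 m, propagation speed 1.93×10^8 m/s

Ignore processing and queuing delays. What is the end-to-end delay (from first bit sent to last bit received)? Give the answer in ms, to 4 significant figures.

L = 1024 × 8 = 8192 bits.
Transmission delays (L/R per hop): 0.0341333, 0.0146286, 0.08192, 0.0546133 ms; sum = 0.185295 ms.
Propagation delays (d/s per hop): 0.00413043, 0.00182083, 0.0003875, 0.00502591 ms; sum = 0.0113647 ms.
End-to-end = 0.1967 ms.

0.1967 ms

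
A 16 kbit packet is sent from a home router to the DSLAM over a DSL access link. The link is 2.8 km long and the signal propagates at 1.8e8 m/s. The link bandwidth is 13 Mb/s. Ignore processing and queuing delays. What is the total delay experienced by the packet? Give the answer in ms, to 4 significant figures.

1.246 ms

L = 16000 bits.
Transmission delay = L/R = 16000 / 13000000 = 1.23077 ms.
Propagation delay = d/s = 2800 m / 180000000 m/s = 0.0155556 ms.
Total = 1.246 ms.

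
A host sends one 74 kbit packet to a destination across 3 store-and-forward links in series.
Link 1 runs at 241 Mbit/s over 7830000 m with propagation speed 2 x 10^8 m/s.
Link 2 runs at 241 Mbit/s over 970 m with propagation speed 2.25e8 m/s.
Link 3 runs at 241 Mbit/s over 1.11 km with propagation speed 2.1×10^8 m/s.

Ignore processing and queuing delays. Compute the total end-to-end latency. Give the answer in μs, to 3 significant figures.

40100 μs

L = 74000 bits.
Transmission delay per hop = L/R = 74000/241000000 = 307.054 μs; 3 hops → 921.162 μs.
Propagation delays (d/s per hop): 39150, 4.31111, 5.28571 μs; sum = 39159.6 μs.
End-to-end = 40100 μs.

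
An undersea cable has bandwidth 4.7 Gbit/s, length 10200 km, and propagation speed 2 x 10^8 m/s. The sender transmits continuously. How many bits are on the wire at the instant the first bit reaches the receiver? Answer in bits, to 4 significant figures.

239700000 bits

Propagation delay = 10200000 / 200000000 = 0.051 s.
BDP = R × t_prop = 4700000000 × 0.051 = 239700000 bits.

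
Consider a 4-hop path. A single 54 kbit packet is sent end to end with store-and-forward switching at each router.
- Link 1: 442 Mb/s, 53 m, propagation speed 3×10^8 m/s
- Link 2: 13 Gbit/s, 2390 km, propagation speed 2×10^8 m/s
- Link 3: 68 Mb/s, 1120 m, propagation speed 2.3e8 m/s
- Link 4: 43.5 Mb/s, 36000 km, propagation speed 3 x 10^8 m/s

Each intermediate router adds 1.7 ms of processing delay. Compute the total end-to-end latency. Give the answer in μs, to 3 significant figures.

139000 μs

L = 54000 bits.
Transmission delays (L/R per hop): 122.172, 4.15385, 794.118, 1241.38 μs; sum = 2161.82 μs.
Propagation delays (d/s per hop): 0.176667, 11950, 4.86957, 120000 μs; sum = 131955 μs.
Processing at 3 router(s): 3 × 1.7 ms = 5100 μs.
End-to-end = 139000 μs.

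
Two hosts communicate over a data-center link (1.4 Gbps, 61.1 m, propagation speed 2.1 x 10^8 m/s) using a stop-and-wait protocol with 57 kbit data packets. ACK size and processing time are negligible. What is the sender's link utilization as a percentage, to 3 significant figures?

t_tx = L/R = 57000/1400000000 = 4.07143e-05 s.
t_prop = 61.1/210000000 = 2.90952e-07 s; RTT = 5.81905e-07 s.
Cycle = t_tx + RTT = 4.12962e-05 s.
Utilization = t_tx / cycle = 4.07143e-05/4.12962e-05 = 98.6 %.

98.6 %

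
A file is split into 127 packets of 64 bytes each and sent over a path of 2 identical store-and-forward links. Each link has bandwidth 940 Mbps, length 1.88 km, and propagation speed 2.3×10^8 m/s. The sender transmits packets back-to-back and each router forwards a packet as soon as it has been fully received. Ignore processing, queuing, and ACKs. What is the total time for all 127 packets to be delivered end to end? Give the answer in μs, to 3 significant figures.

86.1 μs

Per-hop transmission t_tx = L/R = 512/940000000 = 0.544681 μs.
Per-hop propagation t_prop = 1880/2.3e+08 = 8.17391 μs.
Pipeline fill: first packet needs 2·t_tx to clear all hops; remaining 126 packets each add one t_tx.
Total = (2+127-1)·t_tx + 2·t_prop = 128·0.544681 + 2·8.17391 = 86.1 μs.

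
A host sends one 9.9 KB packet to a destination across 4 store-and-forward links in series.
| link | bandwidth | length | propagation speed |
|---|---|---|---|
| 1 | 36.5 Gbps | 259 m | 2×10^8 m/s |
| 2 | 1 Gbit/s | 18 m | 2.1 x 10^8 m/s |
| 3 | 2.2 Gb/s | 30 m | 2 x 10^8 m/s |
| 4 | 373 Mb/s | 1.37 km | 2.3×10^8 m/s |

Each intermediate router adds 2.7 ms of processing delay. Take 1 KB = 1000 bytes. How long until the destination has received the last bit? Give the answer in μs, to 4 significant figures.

8437 μs

L = 79200 bits.
Transmission delays (L/R per hop): 2.16986, 79.2, 36, 212.332 μs; sum = 329.702 μs.
Propagation delays (d/s per hop): 1.295, 0.0857143, 0.15, 5.95652 μs; sum = 7.48724 μs.
Processing at 3 router(s): 3 × 2.7 ms = 8100 μs.
End-to-end = 8437 μs.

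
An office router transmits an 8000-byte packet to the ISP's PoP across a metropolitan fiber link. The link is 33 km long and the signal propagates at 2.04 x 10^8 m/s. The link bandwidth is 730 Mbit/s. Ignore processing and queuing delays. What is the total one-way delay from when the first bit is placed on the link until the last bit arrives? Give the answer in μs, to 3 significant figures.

249 μs

L = 8000 × 8 = 64000 bits.
Transmission delay = L/R = 64000 / 730000000 = 87.6712 μs.
Propagation delay = d/s = 33000 m / 204000000 m/s = 161.765 μs.
Total = 249 μs.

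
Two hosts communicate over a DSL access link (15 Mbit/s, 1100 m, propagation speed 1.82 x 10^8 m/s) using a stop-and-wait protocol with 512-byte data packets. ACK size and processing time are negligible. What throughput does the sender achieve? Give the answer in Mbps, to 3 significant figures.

14.4 Mbps

t_tx = L/R = 4096/15000000 = 0.000273067 s.
t_prop = 1100/182000000 = 6.04396e-06 s; RTT = 1.20879e-05 s.
Cycle = t_tx + RTT = 0.000285155 s.
Throughput = L / cycle = 4096 / 0.000285155 = 14.4 Mbps.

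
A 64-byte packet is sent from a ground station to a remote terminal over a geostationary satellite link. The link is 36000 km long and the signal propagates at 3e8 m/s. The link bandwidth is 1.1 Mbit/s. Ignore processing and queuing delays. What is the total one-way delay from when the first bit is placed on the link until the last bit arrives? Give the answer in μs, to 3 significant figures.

120000 μs

L = 64 × 8 = 512 bits.
Transmission delay = L/R = 512 / 1100000 = 465.455 μs.
Propagation delay = d/s = 36000000 m / 300000000 m/s = 120000 μs.
Total = 120000 μs.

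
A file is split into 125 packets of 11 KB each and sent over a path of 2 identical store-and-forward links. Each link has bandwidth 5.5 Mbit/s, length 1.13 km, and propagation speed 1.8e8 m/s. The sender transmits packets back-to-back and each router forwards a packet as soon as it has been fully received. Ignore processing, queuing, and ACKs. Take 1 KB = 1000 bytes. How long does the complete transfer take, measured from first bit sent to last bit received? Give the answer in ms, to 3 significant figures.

Per-hop transmission t_tx = L/R = 88000/5500000 = 16 ms.
Per-hop propagation t_prop = 1130/180000000 = 0.00627778 ms.
Pipeline fill: first packet needs 2·t_tx to clear all hops; remaining 124 packets each add one t_tx.
Total = (2+125-1)·t_tx + 2·t_prop = 126·16 + 2·0.00627778 = 2020 ms.

2020 ms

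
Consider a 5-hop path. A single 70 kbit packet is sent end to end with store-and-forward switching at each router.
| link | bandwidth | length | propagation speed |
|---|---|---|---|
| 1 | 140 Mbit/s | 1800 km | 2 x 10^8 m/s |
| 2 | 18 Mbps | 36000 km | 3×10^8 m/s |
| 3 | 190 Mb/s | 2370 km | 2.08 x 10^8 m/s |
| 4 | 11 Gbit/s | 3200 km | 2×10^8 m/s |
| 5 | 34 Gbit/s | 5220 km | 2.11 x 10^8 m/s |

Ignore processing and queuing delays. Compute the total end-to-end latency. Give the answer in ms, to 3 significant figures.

L = 70000 bits.
Transmission delays (L/R per hop): 0.5, 3.88889, 0.368421, 0.00636364, 0.00205882 ms; sum = 4.76573 ms.
Propagation delays (d/s per hop): 9, 120, 11.3942, 16, 24.7393 ms; sum = 181.134 ms.
End-to-end = 186 ms.

186 ms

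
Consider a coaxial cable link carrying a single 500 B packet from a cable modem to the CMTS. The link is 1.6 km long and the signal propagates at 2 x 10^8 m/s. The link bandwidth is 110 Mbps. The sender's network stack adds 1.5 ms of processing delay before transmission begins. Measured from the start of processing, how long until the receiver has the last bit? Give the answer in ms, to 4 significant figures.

L = 500 × 8 = 4000 bits.
Transmission delay = L/R = 4000 / 110000000 = 0.0363636 ms.
Propagation delay = d/s = 1600 m / 200000000 m/s = 0.008 ms.
Plus processing delay 1.5 ms = 1.5 ms.
Total = 1.544 ms.

1.544 ms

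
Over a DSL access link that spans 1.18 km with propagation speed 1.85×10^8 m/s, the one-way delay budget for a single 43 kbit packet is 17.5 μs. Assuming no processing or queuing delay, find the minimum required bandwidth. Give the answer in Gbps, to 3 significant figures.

Propagation delay = 1180 / 185000000 = 6.37838 μs.
Transmission budget = 17.5 − 6.37838 = 11.1216 μs.
R ≥ L / t_tx = 43000 bits / 1.11216e-05 s = 3.87 Gbps.

3.87 Gbps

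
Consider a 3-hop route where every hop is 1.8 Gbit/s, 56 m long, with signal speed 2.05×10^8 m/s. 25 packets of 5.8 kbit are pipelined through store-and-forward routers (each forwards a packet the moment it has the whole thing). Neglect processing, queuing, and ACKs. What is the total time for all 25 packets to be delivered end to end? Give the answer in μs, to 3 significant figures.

Per-hop transmission t_tx = L/R = 5800/1800000000 = 3.22222 μs.
Per-hop propagation t_prop = 56/2.05e+08 = 0.273171 μs.
Pipeline fill: first packet needs 3·t_tx to clear all hops; remaining 24 packets each add one t_tx.
Total = (3+25-1)·t_tx + 3·t_prop = 27·3.22222 + 3·0.273171 = 87.8 μs.

87.8 μs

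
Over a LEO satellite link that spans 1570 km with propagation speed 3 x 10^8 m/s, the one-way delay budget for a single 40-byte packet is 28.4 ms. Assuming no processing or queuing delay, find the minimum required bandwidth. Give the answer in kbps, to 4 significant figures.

L = 320 bits.
Propagation delay = 1570000 / 300000000 = 5.23333 ms.
Transmission budget = 28.4 − 5.23333 = 23.1667 ms.
R ≥ L / t_tx = 320 bits / 0.0231667 s = 13.81 kbps.

13.81 kbps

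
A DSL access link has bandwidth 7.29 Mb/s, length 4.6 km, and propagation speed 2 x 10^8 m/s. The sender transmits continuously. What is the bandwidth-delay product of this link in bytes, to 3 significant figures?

Propagation delay = 4600 / 200000000 = 2.3e-05 s.
BDP = R × t_prop = 7290000 × 2.3e-05 = 167.67 bits.
In bytes: 167.67/8 = 21.0 bytes.

21.0 bytes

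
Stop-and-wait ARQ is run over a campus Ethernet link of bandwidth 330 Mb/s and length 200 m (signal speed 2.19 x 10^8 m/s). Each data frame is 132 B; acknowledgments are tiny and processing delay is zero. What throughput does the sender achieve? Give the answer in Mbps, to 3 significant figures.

210 Mbps

t_tx = L/R = 1056/330000000 = 3.2e-06 s.
t_prop = 200/219000000 = 9.13242e-07 s; RTT = 1.82648e-06 s.
Cycle = t_tx + RTT = 5.02648e-06 s.
Throughput = L / cycle = 1056 / 5.02648e-06 = 210 Mbps.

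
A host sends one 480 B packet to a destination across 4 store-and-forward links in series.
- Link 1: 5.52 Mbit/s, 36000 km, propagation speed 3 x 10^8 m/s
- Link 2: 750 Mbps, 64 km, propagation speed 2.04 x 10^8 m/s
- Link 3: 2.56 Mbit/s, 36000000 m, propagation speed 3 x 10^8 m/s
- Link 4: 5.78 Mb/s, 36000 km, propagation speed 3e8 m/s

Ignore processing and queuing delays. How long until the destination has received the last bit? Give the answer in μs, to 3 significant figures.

L = 480 × 8 = 3840 bits.
Transmission delays (L/R per hop): 695.652, 5.12, 1500, 664.36 μs; sum = 2865.13 μs.
Propagation delays (d/s per hop): 120000, 313.725, 120000, 120000 μs; sum = 360314 μs.
End-to-end = 363000 μs.

363000 μs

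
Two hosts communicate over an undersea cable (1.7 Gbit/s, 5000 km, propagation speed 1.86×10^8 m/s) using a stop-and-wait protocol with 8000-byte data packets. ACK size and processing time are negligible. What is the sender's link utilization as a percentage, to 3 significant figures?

t_tx = L/R = 64000/1700000000 = 3.76471e-05 s.
t_prop = 5000000/186000000 = 0.0268817 s; RTT = 0.0537634 s.
Cycle = t_tx + RTT = 0.0538011 s.
Utilization = t_tx / cycle = 3.76471e-05/0.0538011 = 0.0700 %.

0.0700 %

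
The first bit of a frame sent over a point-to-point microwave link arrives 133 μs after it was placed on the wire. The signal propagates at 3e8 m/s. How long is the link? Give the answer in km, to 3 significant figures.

39.9 km

d = s × t_prop = 300000000 × 0.000133 = 39.9 km.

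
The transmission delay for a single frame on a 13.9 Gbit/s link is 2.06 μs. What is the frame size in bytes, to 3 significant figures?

L = R × t_tx = 13900000000 b/s × 2.06e-06 s = 28634 bits.
In bytes: 28634 / 8 = 3580 bytes.

3580 bytes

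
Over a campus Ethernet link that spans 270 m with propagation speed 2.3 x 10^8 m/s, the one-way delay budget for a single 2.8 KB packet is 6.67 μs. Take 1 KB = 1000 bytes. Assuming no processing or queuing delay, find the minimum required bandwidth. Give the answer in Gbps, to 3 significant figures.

L = 22400 bits.
Propagation delay = 270 / 2.3e+08 = 1.17391 μs.
Transmission budget = 6.67 − 1.17391 = 5.49609 μs.
R ≥ L / t_tx = 22400 bits / 5.49609e-06 s = 4.08 Gbps.

4.08 Gbps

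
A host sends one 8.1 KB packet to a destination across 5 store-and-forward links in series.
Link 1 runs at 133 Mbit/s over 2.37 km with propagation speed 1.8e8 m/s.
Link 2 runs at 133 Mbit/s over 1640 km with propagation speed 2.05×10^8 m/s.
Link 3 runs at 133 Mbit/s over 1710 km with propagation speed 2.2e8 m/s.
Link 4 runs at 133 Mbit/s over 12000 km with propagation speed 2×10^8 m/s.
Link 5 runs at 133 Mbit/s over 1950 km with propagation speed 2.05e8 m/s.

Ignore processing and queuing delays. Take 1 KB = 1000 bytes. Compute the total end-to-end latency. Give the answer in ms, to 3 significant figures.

87.7 ms

L = 64800 bits.
Transmission delay per hop = L/R = 64800/133000000 = 0.487218 ms; 5 hops → 2.43609 ms.
Propagation delays (d/s per hop): 0.0131667, 8, 7.77273, 60, 9.5122 ms; sum = 85.2981 ms.
End-to-end = 87.7 ms.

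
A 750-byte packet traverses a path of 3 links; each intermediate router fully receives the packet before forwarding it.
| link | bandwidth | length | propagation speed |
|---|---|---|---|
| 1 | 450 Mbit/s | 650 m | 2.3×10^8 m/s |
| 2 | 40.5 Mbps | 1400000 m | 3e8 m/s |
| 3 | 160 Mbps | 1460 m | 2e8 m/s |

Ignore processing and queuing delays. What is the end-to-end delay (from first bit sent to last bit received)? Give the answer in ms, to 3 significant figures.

L = 750 × 8 = 6000 bits.
Transmission delays (L/R per hop): 0.0133333, 0.148148, 0.0375 ms; sum = 0.198981 ms.
Propagation delays (d/s per hop): 0.00282609, 4.66667, 0.0073 ms; sum = 4.67679 ms.
End-to-end = 4.88 ms.

4.88 ms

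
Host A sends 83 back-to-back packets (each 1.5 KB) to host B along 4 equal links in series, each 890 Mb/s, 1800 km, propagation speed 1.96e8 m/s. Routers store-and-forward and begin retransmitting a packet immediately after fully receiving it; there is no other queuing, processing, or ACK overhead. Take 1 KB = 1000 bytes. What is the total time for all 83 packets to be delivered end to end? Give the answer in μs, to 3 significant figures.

Per-hop transmission t_tx = L/R = 12000/890000000 = 13.4831 μs.
Per-hop propagation t_prop = 1800000/196000000 = 9183.67 μs.
Pipeline fill: first packet needs 4·t_tx to clear all hops; remaining 82 packets each add one t_tx.
Total = (4+83-1)·t_tx + 4·t_prop = 86·13.4831 + 4·9183.67 = 37900 μs.

37900 μs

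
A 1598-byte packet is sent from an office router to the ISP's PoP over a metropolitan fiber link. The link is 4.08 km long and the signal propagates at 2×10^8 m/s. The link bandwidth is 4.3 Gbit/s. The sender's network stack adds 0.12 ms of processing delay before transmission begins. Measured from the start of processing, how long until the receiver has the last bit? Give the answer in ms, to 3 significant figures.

L = 1598 × 8 = 12784 bits.
Transmission delay = L/R = 12784 / 4300000000 = 0.00297302 ms.
Propagation delay = d/s = 4080 m / 200000000 m/s = 0.0204 ms.
Plus processing delay 0.12 ms = 0.12 ms.
Total = 0.143 ms.

0.143 ms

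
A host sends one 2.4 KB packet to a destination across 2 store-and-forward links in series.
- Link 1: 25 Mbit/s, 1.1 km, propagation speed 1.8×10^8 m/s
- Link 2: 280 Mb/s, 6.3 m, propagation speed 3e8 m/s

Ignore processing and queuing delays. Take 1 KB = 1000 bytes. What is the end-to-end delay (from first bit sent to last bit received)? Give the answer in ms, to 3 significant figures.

L = 19200 bits.
Transmission delays (L/R per hop): 0.768, 0.0685714 ms; sum = 0.836571 ms.
Propagation delays (d/s per hop): 0.00611111, 2.1e-05 ms; sum = 0.00613211 ms.
End-to-end = 0.843 ms.

0.843 ms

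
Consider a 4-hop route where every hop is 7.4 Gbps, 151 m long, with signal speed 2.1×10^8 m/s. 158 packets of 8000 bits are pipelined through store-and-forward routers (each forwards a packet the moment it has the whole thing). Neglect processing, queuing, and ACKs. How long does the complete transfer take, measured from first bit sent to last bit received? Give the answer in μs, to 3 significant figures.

Per-hop transmission t_tx = L/R = 8000/7400000000 = 1.08108 μs.
Per-hop propagation t_prop = 151/210000000 = 0.719048 μs.
Pipeline fill: first packet needs 4·t_tx to clear all hops; remaining 157 packets each add one t_tx.
Total = (4+158-1)·t_tx + 4·t_prop = 161·1.08108 + 4·0.719048 = 177 μs.

177 μs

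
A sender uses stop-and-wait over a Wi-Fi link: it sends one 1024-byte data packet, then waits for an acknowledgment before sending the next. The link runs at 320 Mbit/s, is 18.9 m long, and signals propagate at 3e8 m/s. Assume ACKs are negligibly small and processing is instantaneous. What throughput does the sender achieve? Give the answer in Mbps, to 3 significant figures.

t_tx = L/R = 8192/320000000 = 2.56e-05 s.
t_prop = 18.9/300000000 = 6.3e-08 s; RTT = 1.26e-07 s.
Cycle = t_tx + RTT = 2.5726e-05 s.
Throughput = L / cycle = 8192 / 2.5726e-05 = 318 Mbps.

318 Mbps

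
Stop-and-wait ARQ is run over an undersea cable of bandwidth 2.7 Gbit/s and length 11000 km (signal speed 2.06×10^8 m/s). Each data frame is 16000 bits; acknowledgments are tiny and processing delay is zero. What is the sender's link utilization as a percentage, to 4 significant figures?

0.005549 %

t_tx = L/R = 16000/2700000000 = 5.92593e-06 s.
t_prop = 11000000/206000000 = 0.0533981 s; RTT = 0.106796 s.
Cycle = t_tx + RTT = 0.106802 s.
Utilization = t_tx / cycle = 5.92593e-06/0.106802 = 0.005549 %.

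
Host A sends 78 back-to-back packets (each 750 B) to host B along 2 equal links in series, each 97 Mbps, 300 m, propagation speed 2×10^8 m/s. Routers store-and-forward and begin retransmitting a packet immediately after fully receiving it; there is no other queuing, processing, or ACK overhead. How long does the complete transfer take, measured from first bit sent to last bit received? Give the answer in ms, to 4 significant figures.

4.890 ms

Per-hop transmission t_tx = L/R = 6000/97000000 = 0.0618557 ms.
Per-hop propagation t_prop = 300/200000000 = 0.0015 ms.
Pipeline fill: first packet needs 2·t_tx to clear all hops; remaining 77 packets each add one t_tx.
Total = (2+78-1)·t_tx + 2·t_prop = 79·0.0618557 + 2·0.0015 = 4.890 ms.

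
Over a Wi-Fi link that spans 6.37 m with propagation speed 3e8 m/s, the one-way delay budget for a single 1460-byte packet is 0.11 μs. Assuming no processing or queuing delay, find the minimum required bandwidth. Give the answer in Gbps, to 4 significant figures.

L = 11680 bits.
Propagation delay = 6.37 / 300000000 = 0.0212333 μs.
Transmission budget = 0.11 − 0.0212333 = 0.0887667 μs.
R ≥ L / t_tx = 11680 bits / 8.87667e-08 s = 131.6 Gbps.

131.6 Gbps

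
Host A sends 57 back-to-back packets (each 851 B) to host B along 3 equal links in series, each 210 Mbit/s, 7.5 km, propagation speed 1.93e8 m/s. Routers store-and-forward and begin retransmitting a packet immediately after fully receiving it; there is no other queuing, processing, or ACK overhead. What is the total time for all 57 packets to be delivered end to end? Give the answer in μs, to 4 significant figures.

Per-hop transmission t_tx = L/R = 6808/210000000 = 32.419 μs.
Per-hop propagation t_prop = 7500/193000000 = 38.8601 μs.
Pipeline fill: first packet needs 3·t_tx to clear all hops; remaining 56 packets each add one t_tx.
Total = (3+57-1)·t_tx + 3·t_prop = 59·32.419 + 3·38.8601 = 2029 μs.

2029 μs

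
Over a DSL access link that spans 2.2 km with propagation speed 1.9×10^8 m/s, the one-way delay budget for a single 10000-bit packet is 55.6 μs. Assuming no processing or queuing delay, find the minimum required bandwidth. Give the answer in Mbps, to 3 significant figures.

227 Mbps

Propagation delay = 2200 / 190000000 = 11.5789 μs.
Transmission budget = 55.6 − 11.5789 = 44.0211 μs.
R ≥ L / t_tx = 10000 bits / 4.40211e-05 s = 227 Mbps.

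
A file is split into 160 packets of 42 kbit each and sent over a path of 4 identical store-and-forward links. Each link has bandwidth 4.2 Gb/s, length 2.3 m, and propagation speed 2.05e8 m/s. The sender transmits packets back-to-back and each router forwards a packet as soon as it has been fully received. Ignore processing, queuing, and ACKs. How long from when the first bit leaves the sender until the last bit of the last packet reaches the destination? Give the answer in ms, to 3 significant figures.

1.63 ms

Per-hop transmission t_tx = L/R = 42000/4200000000 = 0.01 ms.
Per-hop propagation t_prop = 2.3/2.05e+08 = 1.12195e-05 ms.
Pipeline fill: first packet needs 4·t_tx to clear all hops; remaining 159 packets each add one t_tx.
Total = (4+160-1)·t_tx + 4·t_prop = 163·0.01 + 4·1.12195e-05 = 1.63 ms.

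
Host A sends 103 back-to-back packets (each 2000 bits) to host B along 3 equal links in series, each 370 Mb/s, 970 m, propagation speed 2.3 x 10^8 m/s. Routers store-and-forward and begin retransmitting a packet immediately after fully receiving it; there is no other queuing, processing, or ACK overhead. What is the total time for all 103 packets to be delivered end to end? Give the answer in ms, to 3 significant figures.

Per-hop transmission t_tx = L/R = 2000/370000000 = 0.00540541 ms.
Per-hop propagation t_prop = 970/2.3e+08 = 0.00421739 ms.
Pipeline fill: first packet needs 3·t_tx to clear all hops; remaining 102 packets each add one t_tx.
Total = (3+103-1)·t_tx + 3·t_prop = 105·0.00540541 + 3·0.00421739 = 0.580 ms.

0.580 ms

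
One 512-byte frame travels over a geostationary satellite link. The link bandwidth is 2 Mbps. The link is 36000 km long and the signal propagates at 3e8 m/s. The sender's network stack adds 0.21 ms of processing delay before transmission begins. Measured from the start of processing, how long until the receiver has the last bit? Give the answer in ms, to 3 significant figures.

L = 512 × 8 = 4096 bits.
Transmission delay = L/R = 4096 / 2000000 = 2.048 ms.
Propagation delay = d/s = 36000000 m / 300000000 m/s = 120 ms.
Plus processing delay 0.21 ms = 0.21 ms.
Total = 122 ms.

122 ms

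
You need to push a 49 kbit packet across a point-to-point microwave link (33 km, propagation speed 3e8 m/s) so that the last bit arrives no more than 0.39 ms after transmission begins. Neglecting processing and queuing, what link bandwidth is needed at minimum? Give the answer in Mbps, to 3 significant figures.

175 Mbps

Propagation delay = 33000 / 300000000 = 0.11 ms.
Transmission budget = 0.39 − 0.11 = 0.28 ms.
R ≥ L / t_tx = 49000 bits / 0.00028 s = 175 Mbps.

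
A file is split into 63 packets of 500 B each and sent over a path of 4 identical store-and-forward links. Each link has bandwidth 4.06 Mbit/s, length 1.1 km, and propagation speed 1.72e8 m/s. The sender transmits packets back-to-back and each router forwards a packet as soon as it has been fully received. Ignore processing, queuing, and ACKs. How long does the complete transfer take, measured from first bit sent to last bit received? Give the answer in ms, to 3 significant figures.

65.1 ms

Per-hop transmission t_tx = L/R = 4000/4.06e+06 = 0.985222 ms.
Per-hop propagation t_prop = 1100/172000000 = 0.00639535 ms.
Pipeline fill: first packet needs 4·t_tx to clear all hops; remaining 62 packets each add one t_tx.
Total = (4+63-1)·t_tx + 4·t_prop = 66·0.985222 + 4·0.00639535 = 65.1 ms.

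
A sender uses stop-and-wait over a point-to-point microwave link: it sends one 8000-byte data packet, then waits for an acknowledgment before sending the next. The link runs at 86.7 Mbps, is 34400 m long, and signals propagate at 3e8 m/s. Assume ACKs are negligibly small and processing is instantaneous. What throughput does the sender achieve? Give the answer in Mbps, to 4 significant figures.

66.15 Mbps

t_tx = L/R = 64000/86700000 = 0.000738178 s.
t_prop = 34400/300000000 = 0.000114667 s; RTT = 0.000229333 s.
Cycle = t_tx + RTT = 0.000967511 s.
Throughput = L / cycle = 64000 / 0.000967511 = 66.15 Mbps.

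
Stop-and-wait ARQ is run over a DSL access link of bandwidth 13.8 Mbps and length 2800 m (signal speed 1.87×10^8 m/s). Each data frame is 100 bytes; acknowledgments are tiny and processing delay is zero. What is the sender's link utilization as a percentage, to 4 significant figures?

t_tx = L/R = 800/13800000 = 5.7971e-05 s.
t_prop = 2800/187000000 = 1.49733e-05 s; RTT = 2.99465e-05 s.
Cycle = t_tx + RTT = 8.79175e-05 s.
Utilization = t_tx / cycle = 5.7971e-05/8.79175e-05 = 65.94 %.

65.94 %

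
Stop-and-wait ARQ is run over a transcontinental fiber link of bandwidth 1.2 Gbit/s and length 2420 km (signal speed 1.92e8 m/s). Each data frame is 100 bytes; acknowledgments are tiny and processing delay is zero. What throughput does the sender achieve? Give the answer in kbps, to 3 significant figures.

t_tx = L/R = 800/1200000000 = 6.66667e-07 s.
t_prop = 2420000/192000000 = 0.0126042 s; RTT = 0.0252083 s.
Cycle = t_tx + RTT = 0.025209 s.
Throughput = L / cycle = 800 / 0.025209 = 31.7 kbps.

31.7 kbps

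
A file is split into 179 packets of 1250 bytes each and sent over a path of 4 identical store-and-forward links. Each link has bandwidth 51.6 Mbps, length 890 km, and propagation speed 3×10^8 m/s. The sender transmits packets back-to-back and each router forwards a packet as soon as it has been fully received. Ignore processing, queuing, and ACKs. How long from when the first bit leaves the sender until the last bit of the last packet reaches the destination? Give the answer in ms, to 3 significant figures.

47.1 ms

Per-hop transmission t_tx = L/R = 10000/51600000 = 0.193798 ms.
Per-hop propagation t_prop = 890000/300000000 = 2.96667 ms.
Pipeline fill: first packet needs 4·t_tx to clear all hops; remaining 178 packets each add one t_tx.
Total = (4+179-1)·t_tx + 4·t_prop = 182·0.193798 + 4·2.96667 = 47.1 ms.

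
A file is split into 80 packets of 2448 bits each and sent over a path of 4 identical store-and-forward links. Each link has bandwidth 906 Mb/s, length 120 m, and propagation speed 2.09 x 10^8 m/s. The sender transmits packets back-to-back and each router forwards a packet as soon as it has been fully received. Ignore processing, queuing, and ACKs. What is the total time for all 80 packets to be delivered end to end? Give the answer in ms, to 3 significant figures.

0.227 ms

Per-hop transmission t_tx = L/R = 2448/906000000 = 0.00270199 ms.
Per-hop propagation t_prop = 120/209000000 = 0.000574163 ms.
Pipeline fill: first packet needs 4·t_tx to clear all hops; remaining 79 packets each add one t_tx.
Total = (4+80-1)·t_tx + 4·t_prop = 83·0.00270199 + 4·0.000574163 = 0.227 ms.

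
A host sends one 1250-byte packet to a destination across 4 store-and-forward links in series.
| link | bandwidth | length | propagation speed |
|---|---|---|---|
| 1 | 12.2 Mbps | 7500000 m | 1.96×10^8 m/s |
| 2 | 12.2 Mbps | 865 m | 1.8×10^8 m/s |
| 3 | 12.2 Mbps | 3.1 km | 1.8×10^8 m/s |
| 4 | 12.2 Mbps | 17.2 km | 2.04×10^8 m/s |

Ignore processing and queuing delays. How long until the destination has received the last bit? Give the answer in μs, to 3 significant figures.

41700 μs

L = 1250 × 8 = 10000 bits.
Transmission delay per hop = L/R = 10000/12200000 = 819.672 μs; 4 hops → 3278.69 μs.
Propagation delays (d/s per hop): 38265.3, 4.80556, 17.2222, 84.3137 μs; sum = 38371.6 μs.
End-to-end = 41700 μs.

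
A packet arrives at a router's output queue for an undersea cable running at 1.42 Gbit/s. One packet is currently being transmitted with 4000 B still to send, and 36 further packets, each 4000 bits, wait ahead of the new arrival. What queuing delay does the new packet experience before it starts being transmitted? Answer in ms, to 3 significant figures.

Each queued packet: L/R = 4000/1420000000 = 0.0028169 ms.
36 queued → 0.101408 ms.
Plus remaining 32000 bits of current packet: 0.0225352 ms.
Queuing delay = 0.124 ms.

0.124 ms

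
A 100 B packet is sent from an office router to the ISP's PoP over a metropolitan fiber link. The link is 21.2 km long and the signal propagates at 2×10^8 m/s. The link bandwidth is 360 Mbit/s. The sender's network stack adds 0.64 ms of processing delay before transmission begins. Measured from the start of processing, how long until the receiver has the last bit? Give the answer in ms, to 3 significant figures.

0.748 ms

L = 100 × 8 = 800 bits.
Transmission delay = L/R = 800 / 360000000 = 0.00222222 ms.
Propagation delay = d/s = 21200 m / 200000000 m/s = 0.106 ms.
Plus processing delay 0.64 ms = 0.64 ms.
Total = 0.748 ms.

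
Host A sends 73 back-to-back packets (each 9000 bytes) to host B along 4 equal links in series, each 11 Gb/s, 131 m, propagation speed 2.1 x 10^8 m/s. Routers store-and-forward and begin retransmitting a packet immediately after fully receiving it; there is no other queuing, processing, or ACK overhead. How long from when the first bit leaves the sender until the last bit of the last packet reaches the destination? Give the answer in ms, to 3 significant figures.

Per-hop transmission t_tx = L/R = 72000/11000000000 = 0.00654545 ms.
Per-hop propagation t_prop = 131/210000000 = 0.00062381 ms.
Pipeline fill: first packet needs 4·t_tx to clear all hops; remaining 72 packets each add one t_tx.
Total = (4+73-1)·t_tx + 4·t_prop = 76·0.00654545 + 4·0.00062381 = 0.500 ms.

0.500 ms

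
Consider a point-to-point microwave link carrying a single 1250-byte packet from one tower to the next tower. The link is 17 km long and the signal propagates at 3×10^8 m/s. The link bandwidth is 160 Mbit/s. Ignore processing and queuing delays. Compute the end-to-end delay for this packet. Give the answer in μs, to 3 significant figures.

119 μs

L = 1250 × 8 = 10000 bits.
Transmission delay = L/R = 10000 / 160000000 = 62.5 μs.
Propagation delay = d/s = 17000 m / 300000000 m/s = 56.6667 μs.
Total = 119 μs.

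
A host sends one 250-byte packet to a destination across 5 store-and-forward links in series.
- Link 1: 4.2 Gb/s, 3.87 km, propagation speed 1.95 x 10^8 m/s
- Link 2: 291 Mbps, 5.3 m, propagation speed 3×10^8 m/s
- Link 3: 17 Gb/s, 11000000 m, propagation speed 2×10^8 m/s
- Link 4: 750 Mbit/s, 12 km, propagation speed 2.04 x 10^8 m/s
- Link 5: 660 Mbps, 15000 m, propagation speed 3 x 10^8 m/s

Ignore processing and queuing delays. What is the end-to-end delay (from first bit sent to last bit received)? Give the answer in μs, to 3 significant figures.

55100 μs

L = 250 × 8 = 2000 bits.
Transmission delays (L/R per hop): 0.47619, 6.87285, 0.117647, 2.66667, 3.0303 μs; sum = 13.1637 μs.
Propagation delays (d/s per hop): 19.8462, 0.0176667, 55000, 58.8235, 50 μs; sum = 55128.7 μs.
End-to-end = 55100 μs.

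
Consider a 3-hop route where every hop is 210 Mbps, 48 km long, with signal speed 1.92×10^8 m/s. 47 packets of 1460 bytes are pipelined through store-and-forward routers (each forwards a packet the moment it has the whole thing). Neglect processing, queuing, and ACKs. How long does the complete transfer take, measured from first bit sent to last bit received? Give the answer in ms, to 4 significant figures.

Per-hop transmission t_tx = L/R = 11680/210000000 = 0.055619 ms.
Per-hop propagation t_prop = 48000/192000000 = 0.25 ms.
Pipeline fill: first packet needs 3·t_tx to clear all hops; remaining 46 packets each add one t_tx.
Total = (3+47-1)·t_tx + 3·t_prop = 49·0.055619 + 3·0.25 = 3.475 ms.

3.475 ms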